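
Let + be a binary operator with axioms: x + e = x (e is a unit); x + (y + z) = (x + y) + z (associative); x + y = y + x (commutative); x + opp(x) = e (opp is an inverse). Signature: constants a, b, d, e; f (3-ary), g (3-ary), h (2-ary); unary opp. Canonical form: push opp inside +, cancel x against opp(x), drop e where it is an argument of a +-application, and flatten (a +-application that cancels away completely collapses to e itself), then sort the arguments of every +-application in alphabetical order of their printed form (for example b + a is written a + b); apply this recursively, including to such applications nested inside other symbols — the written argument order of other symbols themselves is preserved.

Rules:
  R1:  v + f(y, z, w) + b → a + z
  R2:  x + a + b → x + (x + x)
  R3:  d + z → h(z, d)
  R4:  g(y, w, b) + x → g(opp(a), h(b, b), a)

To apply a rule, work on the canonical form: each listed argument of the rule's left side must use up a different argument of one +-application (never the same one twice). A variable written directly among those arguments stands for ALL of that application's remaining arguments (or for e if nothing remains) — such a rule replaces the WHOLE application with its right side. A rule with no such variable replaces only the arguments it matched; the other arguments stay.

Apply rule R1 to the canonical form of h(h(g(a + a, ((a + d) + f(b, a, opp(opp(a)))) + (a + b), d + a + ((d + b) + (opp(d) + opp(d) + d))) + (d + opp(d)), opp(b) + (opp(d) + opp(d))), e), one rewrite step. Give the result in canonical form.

Answer: h(h(g(a + a, a + a, a + b + d), opp(b) + opp(d) + opp(d)), e)

Derivation:
Canonical form:  h(h(g(a + a, a + a + b + d + f(b, a, a), a + b + d), opp(b) + opp(d) + opp(d)), e)
Match R1:  consume b, f(b, a, a);  v := a + a + d, w := a, y := b, z := a
Every leftover argument binds to the variable; the entire application is replaced.
Result:  h(h(g(a + a, a + a, a + b + d), opp(b) + opp(d) + opp(d)), e)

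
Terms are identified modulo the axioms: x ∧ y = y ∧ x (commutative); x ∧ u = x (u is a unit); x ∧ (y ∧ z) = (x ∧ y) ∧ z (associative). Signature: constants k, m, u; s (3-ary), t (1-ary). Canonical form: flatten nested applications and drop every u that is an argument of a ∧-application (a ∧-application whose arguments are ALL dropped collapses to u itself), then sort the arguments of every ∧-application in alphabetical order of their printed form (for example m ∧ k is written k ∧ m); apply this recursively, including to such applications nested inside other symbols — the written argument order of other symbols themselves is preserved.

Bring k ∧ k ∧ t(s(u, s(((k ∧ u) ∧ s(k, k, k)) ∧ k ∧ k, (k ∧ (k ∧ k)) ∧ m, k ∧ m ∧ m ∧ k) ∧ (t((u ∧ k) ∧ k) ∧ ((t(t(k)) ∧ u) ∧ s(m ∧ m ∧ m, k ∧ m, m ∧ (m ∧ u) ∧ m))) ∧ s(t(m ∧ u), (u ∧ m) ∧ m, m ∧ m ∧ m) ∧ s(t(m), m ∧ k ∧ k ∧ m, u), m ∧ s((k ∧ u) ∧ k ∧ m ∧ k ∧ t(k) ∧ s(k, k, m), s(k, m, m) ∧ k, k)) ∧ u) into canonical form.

Answer: k ∧ k ∧ t(s(u, s(k ∧ k ∧ k ∧ s(k, k, k), k ∧ k ∧ k ∧ m, k ∧ k ∧ m ∧ m) ∧ s(m ∧ m ∧ m, k ∧ m, m ∧ m ∧ m) ∧ s(t(m), k ∧ k ∧ m ∧ m, u) ∧ s(t(m), m ∧ m, m ∧ m ∧ m) ∧ t(k ∧ k) ∧ t(t(k)), m ∧ s(k ∧ k ∧ k ∧ m ∧ s(k, k, m) ∧ t(k), k ∧ s(k, m, m), k)))

Derivation:
Simplify inside:  t(s(u, s(((k ∧ u) ∧ s(k, k, k)) ∧ k ∧ k, (k ∧ (k ∧ k)) ∧ m, k ∧ m ∧ m ∧ k) ∧ (t((u ∧ k) ∧ k) ∧ ((t(t(k)) ∧ u) ∧ s(m ∧ m ∧ m, k ∧ m, m ∧ (m ∧ u) ∧ m))) ∧ s(t(m ∧ u), (u ∧ m) ∧ m, m ∧ m ∧ m) ∧ s(t(m), m ∧ k ∧ k ∧ m, u), m ∧ s((k ∧ u) ∧ k ∧ m ∧ k ∧ t(k) ∧ s(k, k, m), s(k, m, m) ∧ k, k)) ∧ u)  →  t(s(u, s(k ∧ k ∧ k ∧ s(k, k, k), k ∧ k ∧ k ∧ m, k ∧ k ∧ m ∧ m) ∧ s(m ∧ m ∧ m, k ∧ m, m ∧ m ∧ m) ∧ s(t(m), k ∧ k ∧ m ∧ m, u) ∧ s(t(m), m ∧ m, m ∧ m ∧ m) ∧ t(k ∧ k) ∧ t(t(k)), m ∧ s(k ∧ k ∧ k ∧ m ∧ s(k, k, m) ∧ t(k), k ∧ s(k, m, m), k)))
Sort arguments:  k ∧ k ∧ t(s(u, s(k ∧ k ∧ k ∧ s(k, k, k), k ∧ k ∧ k ∧ m, k ∧ k ∧ m ∧ m) ∧ s(m ∧ m ∧ m, k ∧ m, m ∧ m ∧ m) ∧ s(t(m), k ∧ k ∧ m ∧ m, u) ∧ s(t(m), m ∧ m, m ∧ m ∧ m) ∧ t(k ∧ k) ∧ t(t(k)), m ∧ s(k ∧ k ∧ k ∧ m ∧ s(k, k, m) ∧ t(k), k ∧ s(k, m, m), k)))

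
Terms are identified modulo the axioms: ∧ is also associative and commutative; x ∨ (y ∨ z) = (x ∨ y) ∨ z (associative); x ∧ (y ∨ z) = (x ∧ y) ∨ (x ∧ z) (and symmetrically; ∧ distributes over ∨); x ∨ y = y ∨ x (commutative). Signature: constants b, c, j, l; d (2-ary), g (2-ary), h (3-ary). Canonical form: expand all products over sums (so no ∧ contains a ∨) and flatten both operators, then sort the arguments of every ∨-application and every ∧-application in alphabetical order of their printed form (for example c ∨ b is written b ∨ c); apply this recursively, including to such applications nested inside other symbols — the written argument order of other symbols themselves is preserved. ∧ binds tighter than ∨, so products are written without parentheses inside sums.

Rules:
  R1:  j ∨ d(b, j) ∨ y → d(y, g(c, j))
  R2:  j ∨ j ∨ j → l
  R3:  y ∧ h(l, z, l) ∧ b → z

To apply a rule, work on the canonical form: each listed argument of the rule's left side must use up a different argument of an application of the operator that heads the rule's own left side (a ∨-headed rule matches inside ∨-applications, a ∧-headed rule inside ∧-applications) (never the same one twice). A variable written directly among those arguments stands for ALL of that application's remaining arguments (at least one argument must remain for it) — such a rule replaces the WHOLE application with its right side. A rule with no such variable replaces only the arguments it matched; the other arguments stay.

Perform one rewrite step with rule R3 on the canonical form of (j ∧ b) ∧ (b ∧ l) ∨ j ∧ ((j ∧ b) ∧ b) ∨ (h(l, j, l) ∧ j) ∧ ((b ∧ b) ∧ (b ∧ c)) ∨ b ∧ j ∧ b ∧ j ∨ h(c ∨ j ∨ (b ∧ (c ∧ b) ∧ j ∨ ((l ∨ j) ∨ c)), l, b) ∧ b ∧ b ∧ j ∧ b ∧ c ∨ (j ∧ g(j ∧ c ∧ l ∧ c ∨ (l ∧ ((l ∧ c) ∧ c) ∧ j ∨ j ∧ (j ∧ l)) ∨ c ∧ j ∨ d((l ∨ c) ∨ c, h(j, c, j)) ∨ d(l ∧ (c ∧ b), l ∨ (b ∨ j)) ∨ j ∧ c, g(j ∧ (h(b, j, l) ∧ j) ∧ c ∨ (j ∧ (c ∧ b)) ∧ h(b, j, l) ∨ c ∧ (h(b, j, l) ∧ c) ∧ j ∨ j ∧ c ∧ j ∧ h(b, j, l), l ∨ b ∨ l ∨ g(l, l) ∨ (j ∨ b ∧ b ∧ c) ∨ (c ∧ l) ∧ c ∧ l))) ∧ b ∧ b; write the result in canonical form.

Canonical form:  b ∧ b ∧ b ∧ c ∧ h(b ∧ b ∧ c ∧ j ∨ c ∨ c ∨ j ∨ j ∨ l, l, b) ∧ j ∨ b ∧ b ∧ b ∧ c ∧ h(l, j, l) ∧ j ∨ b ∧ b ∧ g(c ∧ c ∧ j ∧ l ∨ c ∧ c ∧ j ∧ l ∧ l ∨ c ∧ j ∨ c ∧ j ∨ d(b ∧ c ∧ l, b ∨ j ∨ l) ∨ d(c ∨ c ∨ l, h(j, c, j)) ∨ j ∧ j ∧ l, g(b ∧ c ∧ h(b, j, l) ∧ j ∨ c ∧ c ∧ h(b, j, l) ∧ j ∨ c ∧ h(b, j, l) ∧ j ∧ j ∨ c ∧ h(b, j, l) ∧ j ∧ j, b ∨ b ∧ b ∧ c ∨ c ∧ c ∧ l ∧ l ∨ g(l, l) ∨ j ∨ l ∨ l)) ∧ j ∨ b ∧ b ∧ j ∧ j ∨ b ∧ b ∧ j ∧ j ∨ b ∧ b ∧ j ∧ l
Apply R3:  consuming b, h(l, j, l);  y := b ∧ b ∧ c ∧ j, z := j
The variable takes the whole remainder — replace the entire application.
New term:  b ∧ b ∧ b ∧ c ∧ h(b ∧ b ∧ c ∧ j ∨ c ∨ c ∨ j ∨ j ∨ l, l, b) ∧ j ∨ b ∧ b ∧ g(c ∧ c ∧ j ∧ l ∨ c ∧ c ∧ j ∧ l ∧ l ∨ c ∧ j ∨ c ∧ j ∨ d(b ∧ c ∧ l, b ∨ j ∨ l) ∨ d(c ∨ c ∨ l, h(j, c, j)) ∨ j ∧ j ∧ l, g(b ∧ c ∧ h(b, j, l) ∧ j ∨ c ∧ c ∧ h(b, j, l) ∧ j ∨ c ∧ h(b, j, l) ∧ j ∧ j ∨ c ∧ h(b, j, l) ∧ j ∧ j, b ∨ b ∧ b ∧ c ∨ c ∧ c ∧ l ∧ l ∨ g(l, l) ∨ j ∨ l ∨ l)) ∧ j ∨ b ∧ b ∧ j ∧ j ∨ b ∧ b ∧ j ∧ j ∨ b ∧ b ∧ j ∧ l ∨ j

Answer: b ∧ b ∧ b ∧ c ∧ h(b ∧ b ∧ c ∧ j ∨ c ∨ c ∨ j ∨ j ∨ l, l, b) ∧ j ∨ b ∧ b ∧ g(c ∧ c ∧ j ∧ l ∨ c ∧ c ∧ j ∧ l ∧ l ∨ c ∧ j ∨ c ∧ j ∨ d(b ∧ c ∧ l, b ∨ j ∨ l) ∨ d(c ∨ c ∨ l, h(j, c, j)) ∨ j ∧ j ∧ l, g(b ∧ c ∧ h(b, j, l) ∧ j ∨ c ∧ c ∧ h(b, j, l) ∧ j ∨ c ∧ h(b, j, l) ∧ j ∧ j ∨ c ∧ h(b, j, l) ∧ j ∧ j, b ∨ b ∧ b ∧ c ∨ c ∧ c ∧ l ∧ l ∨ g(l, l) ∨ j ∨ l ∨ l)) ∧ j ∨ b ∧ b ∧ j ∧ j ∨ b ∧ b ∧ j ∧ j ∨ b ∧ b ∧ j ∧ l ∨ j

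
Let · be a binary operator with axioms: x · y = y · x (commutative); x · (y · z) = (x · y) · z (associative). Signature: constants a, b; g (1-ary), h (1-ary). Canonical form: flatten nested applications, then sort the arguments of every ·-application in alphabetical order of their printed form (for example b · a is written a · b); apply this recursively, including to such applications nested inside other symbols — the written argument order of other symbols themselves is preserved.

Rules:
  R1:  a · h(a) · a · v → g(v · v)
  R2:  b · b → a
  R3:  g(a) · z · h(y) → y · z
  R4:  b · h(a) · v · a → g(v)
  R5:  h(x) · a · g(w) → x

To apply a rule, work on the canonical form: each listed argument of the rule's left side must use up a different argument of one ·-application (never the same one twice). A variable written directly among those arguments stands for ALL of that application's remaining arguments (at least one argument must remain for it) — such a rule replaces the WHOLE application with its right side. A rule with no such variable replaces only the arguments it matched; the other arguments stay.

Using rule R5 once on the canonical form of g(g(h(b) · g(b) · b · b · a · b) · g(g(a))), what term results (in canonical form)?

Canonical form:  g(g(a · b · b · b · g(b) · h(b)) · g(g(a)))
Match R5:  consume a, g(b), h(b);  w := b, x := b
Result:  g(g(b · b · b · b) · g(g(a)))

Answer: g(g(b · b · b · b) · g(g(a)))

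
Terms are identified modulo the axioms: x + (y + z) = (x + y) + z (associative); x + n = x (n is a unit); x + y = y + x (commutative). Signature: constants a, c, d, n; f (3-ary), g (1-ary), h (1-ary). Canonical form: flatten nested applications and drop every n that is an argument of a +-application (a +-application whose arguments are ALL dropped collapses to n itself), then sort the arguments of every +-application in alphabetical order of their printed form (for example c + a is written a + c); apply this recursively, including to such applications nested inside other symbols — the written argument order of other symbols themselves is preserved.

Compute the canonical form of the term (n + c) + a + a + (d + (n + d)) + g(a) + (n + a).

Un-nest:  n + c + a + a + d + n + d + g(a) + n + a
Drop the unit:  drop n (×3)
Sort:  a + a + a + c + d + d + g(a)

Answer: a + a + a + c + d + d + g(a)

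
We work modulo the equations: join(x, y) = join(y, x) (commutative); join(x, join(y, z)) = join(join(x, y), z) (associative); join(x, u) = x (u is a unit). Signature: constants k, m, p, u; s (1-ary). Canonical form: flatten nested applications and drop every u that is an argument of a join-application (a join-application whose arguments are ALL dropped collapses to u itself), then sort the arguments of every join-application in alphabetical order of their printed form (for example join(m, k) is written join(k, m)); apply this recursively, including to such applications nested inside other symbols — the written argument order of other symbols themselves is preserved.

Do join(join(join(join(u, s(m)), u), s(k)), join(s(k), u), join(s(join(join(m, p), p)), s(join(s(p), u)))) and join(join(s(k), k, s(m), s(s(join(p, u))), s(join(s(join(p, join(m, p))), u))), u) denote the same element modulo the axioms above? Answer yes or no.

Answer: no — join(s(join(m, p, p)), s(k), s(k), s(m), s(s(p))) vs join(k, s(k), s(m), s(s(join(m, p, p))), s(s(p)))

Derivation:
Left:  join(join(join(join(u, s(m)), u), s(k)), join(s(k), u), join(s(join(join(m, p), p)), s(join(s(p), u))))
  Merge nested applications:  join(u, s(m), u, s(k), s(k), u, s(join(join(m, p), p)), s(join(s(p), u)))
  Inside:  s(join(join(m, p), p))  →  s(join(m, p, p))
  Inside:  s(join(s(p), u))  →  s(s(p))
  Drop the unit:  drop u (×3)
  Sort:  join(s(join(m, p, p)), s(k), s(k), s(m), s(s(p)))
Right:  join(join(s(k), k, s(m), s(s(join(p, u))), s(join(s(join(p, join(m, p))), u))), u)
  Flatten:  join(s(k), k, s(m), s(s(join(p, u))), s(join(s(join(p, join(m, p))), u)), u)
  Canonicalize subterm:  s(s(join(p, u)))  →  s(s(p))
  Inside:  s(join(s(join(p, join(m, p))), u))  →  s(s(join(m, p, p)))
  Drop the unit:  drop u
  Order the arguments:  join(k, s(k), s(m), s(s(join(m, p, p))), s(s(p)))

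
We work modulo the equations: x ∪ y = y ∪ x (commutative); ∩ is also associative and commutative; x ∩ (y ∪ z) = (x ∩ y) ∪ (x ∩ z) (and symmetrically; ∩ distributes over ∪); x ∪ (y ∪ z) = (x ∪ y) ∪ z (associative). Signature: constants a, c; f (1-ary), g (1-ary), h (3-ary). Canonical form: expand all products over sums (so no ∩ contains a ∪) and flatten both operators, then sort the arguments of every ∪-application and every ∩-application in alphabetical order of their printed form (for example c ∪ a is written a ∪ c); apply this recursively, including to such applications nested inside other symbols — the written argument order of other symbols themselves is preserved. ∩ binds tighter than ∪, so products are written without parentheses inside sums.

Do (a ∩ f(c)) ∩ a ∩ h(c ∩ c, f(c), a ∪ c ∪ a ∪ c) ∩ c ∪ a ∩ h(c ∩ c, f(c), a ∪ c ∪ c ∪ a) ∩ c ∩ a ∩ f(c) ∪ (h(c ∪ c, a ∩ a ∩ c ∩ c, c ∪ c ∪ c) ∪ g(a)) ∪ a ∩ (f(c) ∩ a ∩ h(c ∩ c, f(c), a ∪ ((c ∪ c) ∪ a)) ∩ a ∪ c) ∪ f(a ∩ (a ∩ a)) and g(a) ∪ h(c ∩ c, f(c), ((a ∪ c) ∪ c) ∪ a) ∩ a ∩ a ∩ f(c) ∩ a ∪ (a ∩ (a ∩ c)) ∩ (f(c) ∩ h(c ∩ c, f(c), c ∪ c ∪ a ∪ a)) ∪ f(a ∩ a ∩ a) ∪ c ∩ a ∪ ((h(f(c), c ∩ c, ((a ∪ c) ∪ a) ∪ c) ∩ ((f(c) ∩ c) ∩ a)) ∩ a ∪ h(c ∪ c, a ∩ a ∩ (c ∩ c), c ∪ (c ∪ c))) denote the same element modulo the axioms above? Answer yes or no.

Answer: no — a ∩ a ∩ a ∩ f(c) ∩ h(c ∩ c, f(c), a ∪ a ∪ c ∪ c) ∪ a ∩ a ∩ c ∩ f(c) ∩ h(c ∩ c, f(c), a ∪ a ∪ c ∪ c) ∪ a ∩ a ∩ c ∩ f(c) ∩ h(c ∩ c, f(c), a ∪ a ∪ c ∪ c) ∪ a ∩ c ∪ f(a ∩ a ∩ a) ∪ g(a) ∪ h(c ∪ c, a ∩ a ∩ c ∩ c, c ∪ c ∪ c) vs a ∩ a ∩ a ∩ f(c) ∩ h(c ∩ c, f(c), a ∪ a ∪ c ∪ c) ∪ a ∩ a ∩ c ∩ f(c) ∩ h(c ∩ c, f(c), a ∪ a ∪ c ∪ c) ∪ a ∩ a ∩ c ∩ f(c) ∩ h(f(c), c ∩ c, a ∪ a ∪ c ∪ c) ∪ a ∩ c ∪ f(a ∩ a ∩ a) ∪ g(a) ∪ h(c ∪ c, a ∩ a ∩ c ∩ c, c ∪ c ∪ c)

Derivation:
Left:  (a ∩ f(c)) ∩ a ∩ h(c ∩ c, f(c), a ∪ c ∪ a ∪ c) ∩ c ∪ a ∩ h(c ∩ c, f(c), a ∪ c ∪ c ∪ a) ∩ c ∩ a ∩ f(c) ∪ (h(c ∪ c, a ∩ a ∩ c ∩ c, c ∪ c ∪ c) ∪ g(a)) ∪ a ∩ (f(c) ∩ a ∩ h(c ∩ c, f(c), a ∪ ((c ∪ c) ∪ a)) ∩ a ∪ c) ∪ f(a ∩ (a ∩ a))
  Expand products over sums:  a ∩ a ∩ c ∩ f(c) ∩ h(c ∩ c, f(c), a ∪ a ∪ c ∪ c) ∪ a ∩ a ∩ c ∩ f(c) ∩ h(c ∩ c, f(c), a ∪ a ∪ c ∪ c) ∪ h(c ∪ c, a ∩ a ∩ c ∩ c, c ∪ c ∪ c) ∪ g(a) ∪ a ∩ a ∩ a ∩ f(c) ∩ h(c ∩ c, f(c), a ∪ a ∪ c ∪ c) ∪ a ∩ c ∪ f(a ∩ a ∩ a)
  Sort arguments:  a ∩ a ∩ a ∩ f(c) ∩ h(c ∩ c, f(c), a ∪ a ∪ c ∪ c) ∪ a ∩ a ∩ c ∩ f(c) ∩ h(c ∩ c, f(c), a ∪ a ∪ c ∪ c) ∪ a ∩ a ∩ c ∩ f(c) ∩ h(c ∩ c, f(c), a ∪ a ∪ c ∪ c) ∪ a ∩ c ∪ f(a ∩ a ∩ a) ∪ g(a) ∪ h(c ∪ c, a ∩ a ∩ c ∩ c, c ∪ c ∪ c)
Right:  g(a) ∪ h(c ∩ c, f(c), ((a ∪ c) ∪ c) ∪ a) ∩ a ∩ a ∩ f(c) ∩ a ∪ (a ∩ (a ∩ c)) ∩ (f(c) ∩ h(c ∩ c, f(c), c ∪ c ∪ a ∪ a)) ∪ f(a ∩ a ∩ a) ∪ c ∩ a ∪ ((h(f(c), c ∩ c, ((a ∪ c) ∪ a) ∪ c) ∩ ((f(c) ∩ c) ∩ a)) ∩ a ∪ h(c ∪ c, a ∩ a ∩ (c ∩ c), c ∪ (c ∪ c)))
  Flatten:  g(a) ∪ a ∩ a ∩ a ∩ f(c) ∩ h(c ∩ c, f(c), a ∪ a ∪ c ∪ c) ∪ a ∩ a ∩ c ∩ f(c) ∩ h(c ∩ c, f(c), a ∪ a ∪ c ∪ c) ∪ f(a ∩ a ∩ a) ∪ a ∩ c ∪ a ∩ a ∩ c ∩ f(c) ∩ h(f(c), c ∩ c, a ∪ a ∪ c ∪ c) ∪ h(c ∪ c, a ∩ a ∩ c ∩ c, c ∪ c ∪ c)
  Sort:  a ∩ a ∩ a ∩ f(c) ∩ h(c ∩ c, f(c), a ∪ a ∪ c ∪ c) ∪ a ∩ a ∩ c ∩ f(c) ∩ h(c ∩ c, f(c), a ∪ a ∪ c ∪ c) ∪ a ∩ a ∩ c ∩ f(c) ∩ h(f(c), c ∩ c, a ∪ a ∪ c ∪ c) ∪ a ∩ c ∪ f(a ∩ a ∩ a) ∪ g(a) ∪ h(c ∪ c, a ∩ a ∩ c ∩ c, c ∪ c ∪ c)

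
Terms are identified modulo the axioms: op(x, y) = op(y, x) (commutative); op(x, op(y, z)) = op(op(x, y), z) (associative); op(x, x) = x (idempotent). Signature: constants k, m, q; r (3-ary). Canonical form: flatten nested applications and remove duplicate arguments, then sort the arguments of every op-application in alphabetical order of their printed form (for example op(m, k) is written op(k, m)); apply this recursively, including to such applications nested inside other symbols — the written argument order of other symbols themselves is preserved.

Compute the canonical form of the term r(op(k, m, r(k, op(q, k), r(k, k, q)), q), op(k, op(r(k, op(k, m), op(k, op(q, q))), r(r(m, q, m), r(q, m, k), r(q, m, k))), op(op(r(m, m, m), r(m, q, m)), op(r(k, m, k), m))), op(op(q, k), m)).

Descend into:  op(k, op(r(k, op(k, m), op(k, op(q, q))), r(r(m, q, m), r(q, m, k), r(q, m, k))), op(op(r(m, m, m), r(m, q, m)), op(r(k, m, k), m)))
Un-nest:  op(k, r(k, op(k, m), op(k, op(q, q))), r(r(m, q, m), r(q, m, k), r(q, m, k)), r(m, m, m), r(m, q, m), r(k, m, k), m)
Canonicalize subterm:  r(k, op(k, m), op(k, op(q, q)))  →  r(k, op(k, m), op(k, q))
Order the arguments:  op(k, m, r(k, m, k), r(k, op(k, m), op(k, q)), r(m, m, m), r(m, q, m), r(r(m, q, m), r(q, m, k), r(q, m, k)))
Reassemble:  r(op(k, m, q, r(k, op(k, q), r(k, k, q))), op(k, m, r(k, m, k), r(k, op(k, m), op(k, q)), r(m, m, m), r(m, q, m), r(r(m, q, m), r(q, m, k), r(q, m, k))), op(k, m, q))

Answer: r(op(k, m, q, r(k, op(k, q), r(k, k, q))), op(k, m, r(k, m, k), r(k, op(k, m), op(k, q)), r(m, m, m), r(m, q, m), r(r(m, q, m), r(q, m, k), r(q, m, k))), op(k, m, q))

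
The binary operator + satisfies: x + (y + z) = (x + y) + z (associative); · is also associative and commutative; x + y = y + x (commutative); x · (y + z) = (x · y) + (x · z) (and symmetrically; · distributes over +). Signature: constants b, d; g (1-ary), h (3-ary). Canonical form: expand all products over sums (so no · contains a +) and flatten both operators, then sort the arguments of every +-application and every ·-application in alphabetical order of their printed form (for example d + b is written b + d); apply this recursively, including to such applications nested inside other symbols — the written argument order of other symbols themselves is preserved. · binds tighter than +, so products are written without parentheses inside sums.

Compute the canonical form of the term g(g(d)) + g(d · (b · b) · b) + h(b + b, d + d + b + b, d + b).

Flatten:  g(g(d)) + g(b · b · b · d) + h(b + b, b + b + d + d, b + d)
Order the arguments:  g(b · b · b · d) + g(g(d)) + h(b + b, b + b + d + d, b + d)

Answer: g(b · b · b · d) + g(g(d)) + h(b + b, b + b + d + d, b + d)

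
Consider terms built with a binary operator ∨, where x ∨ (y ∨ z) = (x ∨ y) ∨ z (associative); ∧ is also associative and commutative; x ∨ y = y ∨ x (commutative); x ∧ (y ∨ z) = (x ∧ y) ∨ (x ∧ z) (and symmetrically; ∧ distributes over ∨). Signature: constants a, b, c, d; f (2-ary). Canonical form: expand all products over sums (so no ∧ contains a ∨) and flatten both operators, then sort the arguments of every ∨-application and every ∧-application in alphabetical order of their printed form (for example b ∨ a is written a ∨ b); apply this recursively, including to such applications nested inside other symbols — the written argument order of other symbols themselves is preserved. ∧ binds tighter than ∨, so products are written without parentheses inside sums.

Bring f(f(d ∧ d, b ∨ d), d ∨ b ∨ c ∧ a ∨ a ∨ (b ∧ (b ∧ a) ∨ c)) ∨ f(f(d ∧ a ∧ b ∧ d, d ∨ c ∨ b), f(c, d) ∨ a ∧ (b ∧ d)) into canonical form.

Un-nest:  f(f(d ∧ d, b ∨ d), a ∨ a ∧ b ∧ b ∨ a ∧ c ∨ b ∨ c ∨ d) ∨ f(f(a ∧ b ∧ d ∧ d, b ∨ c ∨ d), a ∧ b ∧ d ∨ f(c, d))
Order the arguments:  f(f(a ∧ b ∧ d ∧ d, b ∨ c ∨ d), a ∧ b ∧ d ∨ f(c, d)) ∨ f(f(d ∧ d, b ∨ d), a ∨ a ∧ b ∧ b ∨ a ∧ c ∨ b ∨ c ∨ d)

Answer: f(f(a ∧ b ∧ d ∧ d, b ∨ c ∨ d), a ∧ b ∧ d ∨ f(c, d)) ∨ f(f(d ∧ d, b ∨ d), a ∨ a ∧ b ∧ b ∨ a ∧ c ∨ b ∨ c ∨ d)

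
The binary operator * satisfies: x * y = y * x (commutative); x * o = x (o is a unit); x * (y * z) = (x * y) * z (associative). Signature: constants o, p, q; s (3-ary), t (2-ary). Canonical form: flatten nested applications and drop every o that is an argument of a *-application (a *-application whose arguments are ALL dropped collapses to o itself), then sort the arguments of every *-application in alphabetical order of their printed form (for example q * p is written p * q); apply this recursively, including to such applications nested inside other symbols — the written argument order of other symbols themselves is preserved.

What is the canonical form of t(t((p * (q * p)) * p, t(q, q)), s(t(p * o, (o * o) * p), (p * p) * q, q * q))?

Focus inside:  (p * (q * p)) * p
Un-nest:  p * q * p * p
Order the arguments:  p * p * p * q
Reassemble:  t(t(p * p * p * q, t(q, q)), s(t(p, p), p * p * q, q * q))

Answer: t(t(p * p * p * q, t(q, q)), s(t(p, p), p * p * q, q * q))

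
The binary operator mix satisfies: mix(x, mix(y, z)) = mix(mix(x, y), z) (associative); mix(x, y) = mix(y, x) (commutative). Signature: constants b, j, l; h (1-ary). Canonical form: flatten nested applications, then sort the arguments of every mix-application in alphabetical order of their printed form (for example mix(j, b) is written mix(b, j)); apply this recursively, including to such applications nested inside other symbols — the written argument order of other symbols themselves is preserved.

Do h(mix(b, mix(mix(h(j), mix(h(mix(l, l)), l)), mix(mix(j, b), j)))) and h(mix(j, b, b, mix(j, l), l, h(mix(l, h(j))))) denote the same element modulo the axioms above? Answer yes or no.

Answer: no — h(mix(b, b, h(j), h(mix(l, l)), j, j, l)) vs h(mix(b, b, h(mix(h(j), l)), j, j, l, l))

Derivation:
Left:  h(mix(b, mix(mix(h(j), mix(h(mix(l, l)), l)), mix(mix(j, b), j))))
  Focus inside:  mix(b, mix(mix(h(j), mix(h(mix(l, l)), l)), mix(mix(j, b), j)))
  Flatten:  mix(b, h(j), h(mix(l, l)), l, j, b, j)
  Order the arguments:  mix(b, b, h(j), h(mix(l, l)), j, j, l)
  Put back:  h(mix(b, b, h(j), h(mix(l, l)), j, j, l))
Right:  h(mix(j, b, b, mix(j, l), l, h(mix(l, h(j)))))
  Descend into:  mix(j, b, b, mix(j, l), l, h(mix(l, h(j))))
  Un-nest:  mix(j, b, b, j, l, l, h(mix(l, h(j))))
  Canonicalize subterm:  h(mix(l, h(j)))  →  h(mix(h(j), l))
  Sort arguments:  mix(b, b, h(mix(h(j), l)), j, j, l, l)
  Put back:  h(mix(b, b, h(mix(h(j), l)), j, j, l, l))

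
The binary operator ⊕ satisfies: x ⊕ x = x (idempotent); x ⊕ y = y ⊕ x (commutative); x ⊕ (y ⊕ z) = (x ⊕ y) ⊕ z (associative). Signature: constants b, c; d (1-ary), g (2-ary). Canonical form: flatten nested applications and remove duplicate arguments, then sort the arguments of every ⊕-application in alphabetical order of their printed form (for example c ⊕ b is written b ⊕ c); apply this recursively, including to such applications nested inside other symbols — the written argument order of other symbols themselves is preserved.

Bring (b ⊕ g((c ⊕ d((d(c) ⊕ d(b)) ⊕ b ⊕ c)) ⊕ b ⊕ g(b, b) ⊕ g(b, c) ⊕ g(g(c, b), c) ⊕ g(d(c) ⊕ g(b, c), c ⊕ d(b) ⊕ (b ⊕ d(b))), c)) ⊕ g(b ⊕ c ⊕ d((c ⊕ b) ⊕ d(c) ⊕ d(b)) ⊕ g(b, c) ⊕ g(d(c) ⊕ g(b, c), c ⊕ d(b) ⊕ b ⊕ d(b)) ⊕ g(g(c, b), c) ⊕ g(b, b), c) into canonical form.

Merge nested applications:  b ⊕ g((c ⊕ d((d(c) ⊕ d(b)) ⊕ b ⊕ c)) ⊕ b ⊕ g(b, b) ⊕ g(b, c) ⊕ g(g(c, b), c) ⊕ g(d(c) ⊕ g(b, c), c ⊕ d(b) ⊕ (b ⊕ d(b))), c) ⊕ g(b ⊕ c ⊕ d((c ⊕ b) ⊕ d(c) ⊕ d(b)) ⊕ g(b, c) ⊕ g(d(c) ⊕ g(b, c), c ⊕ d(b) ⊕ b ⊕ d(b)) ⊕ g(g(c, b), c) ⊕ g(b, b), c)
Canonicalize subterm:  g((c ⊕ d((d(c) ⊕ d(b)) ⊕ b ⊕ c)) ⊕ b ⊕ g(b, b) ⊕ g(b, c) ⊕ g(g(c, b), c) ⊕ g(d(c) ⊕ g(b, c), c ⊕ d(b) ⊕ (b ⊕ d(b))), c)  →  g(b ⊕ c ⊕ d(b ⊕ c ⊕ d(b) ⊕ d(c)) ⊕ g(b, b) ⊕ g(b, c) ⊕ g(d(c) ⊕ g(b, c), b ⊕ c ⊕ d(b)) ⊕ g(g(c, b), c), c)
Canonicalize subterm:  g(b ⊕ c ⊕ d((c ⊕ b) ⊕ d(c) ⊕ d(b)) ⊕ g(b, c) ⊕ g(d(c) ⊕ g(b, c), c ⊕ d(b) ⊕ b ⊕ d(b)) ⊕ g(g(c, b), c) ⊕ g(b, b), c)  →  g(b ⊕ c ⊕ d(b ⊕ c ⊕ d(b) ⊕ d(c)) ⊕ g(b, b) ⊕ g(b, c) ⊕ g(d(c) ⊕ g(b, c), b ⊕ c ⊕ d(b)) ⊕ g(g(c, b), c), c)
Deduplicate:  drop duplicate g(b ⊕ c ⊕ d(b ⊕ c ⊕ d(b) ⊕ d(c)) ⊕ g(b, b) ⊕ g(b, c) ⊕ g(d(c) ⊕ g(b, c), b ⊕ c ⊕ d(b)) ⊕ g(g(c, b), c), c)
Sort:  b ⊕ g(b ⊕ c ⊕ d(b ⊕ c ⊕ d(b) ⊕ d(c)) ⊕ g(b, b) ⊕ g(b, c) ⊕ g(d(c) ⊕ g(b, c), b ⊕ c ⊕ d(b)) ⊕ g(g(c, b), c), c)

Answer: b ⊕ g(b ⊕ c ⊕ d(b ⊕ c ⊕ d(b) ⊕ d(c)) ⊕ g(b, b) ⊕ g(b, c) ⊕ g(d(c) ⊕ g(b, c), b ⊕ c ⊕ d(b)) ⊕ g(g(c, b), c), c)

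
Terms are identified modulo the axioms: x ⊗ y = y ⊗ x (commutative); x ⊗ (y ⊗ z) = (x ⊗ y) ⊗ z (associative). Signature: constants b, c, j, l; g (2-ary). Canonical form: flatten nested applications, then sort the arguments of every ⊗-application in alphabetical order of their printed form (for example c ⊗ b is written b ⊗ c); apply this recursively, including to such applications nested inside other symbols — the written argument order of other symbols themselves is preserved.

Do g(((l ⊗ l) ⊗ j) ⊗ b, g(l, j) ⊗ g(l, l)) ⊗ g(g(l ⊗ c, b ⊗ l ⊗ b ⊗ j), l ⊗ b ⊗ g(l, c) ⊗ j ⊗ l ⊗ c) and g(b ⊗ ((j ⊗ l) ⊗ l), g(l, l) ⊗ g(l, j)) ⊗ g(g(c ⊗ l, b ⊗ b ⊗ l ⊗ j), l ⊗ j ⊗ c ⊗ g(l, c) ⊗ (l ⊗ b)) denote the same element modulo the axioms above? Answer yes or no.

Left:  g(((l ⊗ l) ⊗ j) ⊗ b, g(l, j) ⊗ g(l, l)) ⊗ g(g(l ⊗ c, b ⊗ l ⊗ b ⊗ j), l ⊗ b ⊗ g(l, c) ⊗ j ⊗ l ⊗ c)
  Simplify inside:  g(((l ⊗ l) ⊗ j) ⊗ b, g(l, j) ⊗ g(l, l))  →  g(b ⊗ j ⊗ l ⊗ l, g(l, j) ⊗ g(l, l))
  Simplify inside:  g(g(l ⊗ c, b ⊗ l ⊗ b ⊗ j), l ⊗ b ⊗ g(l, c) ⊗ j ⊗ l ⊗ c)  →  g(g(c ⊗ l, b ⊗ b ⊗ j ⊗ l), b ⊗ c ⊗ g(l, c) ⊗ j ⊗ l ⊗ l)
  Sort:  g(b ⊗ j ⊗ l ⊗ l, g(l, j) ⊗ g(l, l)) ⊗ g(g(c ⊗ l, b ⊗ b ⊗ j ⊗ l), b ⊗ c ⊗ g(l, c) ⊗ j ⊗ l ⊗ l)
Right:  g(b ⊗ ((j ⊗ l) ⊗ l), g(l, l) ⊗ g(l, j)) ⊗ g(g(c ⊗ l, b ⊗ b ⊗ l ⊗ j), l ⊗ j ⊗ c ⊗ g(l, c) ⊗ (l ⊗ b))
  Simplify inside:  g(b ⊗ ((j ⊗ l) ⊗ l), g(l, l) ⊗ g(l, j))  →  g(b ⊗ j ⊗ l ⊗ l, g(l, j) ⊗ g(l, l))
  Inside:  g(g(c ⊗ l, b ⊗ b ⊗ l ⊗ j), l ⊗ j ⊗ c ⊗ g(l, c) ⊗ (l ⊗ b))  →  g(g(c ⊗ l, b ⊗ b ⊗ j ⊗ l), b ⊗ c ⊗ g(l, c) ⊗ j ⊗ l ⊗ l)
  Sort arguments:  g(b ⊗ j ⊗ l ⊗ l, g(l, j) ⊗ g(l, l)) ⊗ g(g(c ⊗ l, b ⊗ b ⊗ j ⊗ l), b ⊗ c ⊗ g(l, c) ⊗ j ⊗ l ⊗ l)

Answer: yes — both canonical forms are g(b ⊗ j ⊗ l ⊗ l, g(l, j) ⊗ g(l, l)) ⊗ g(g(c ⊗ l, b ⊗ b ⊗ j ⊗ l), b ⊗ c ⊗ g(l, c) ⊗ j ⊗ l ⊗ l)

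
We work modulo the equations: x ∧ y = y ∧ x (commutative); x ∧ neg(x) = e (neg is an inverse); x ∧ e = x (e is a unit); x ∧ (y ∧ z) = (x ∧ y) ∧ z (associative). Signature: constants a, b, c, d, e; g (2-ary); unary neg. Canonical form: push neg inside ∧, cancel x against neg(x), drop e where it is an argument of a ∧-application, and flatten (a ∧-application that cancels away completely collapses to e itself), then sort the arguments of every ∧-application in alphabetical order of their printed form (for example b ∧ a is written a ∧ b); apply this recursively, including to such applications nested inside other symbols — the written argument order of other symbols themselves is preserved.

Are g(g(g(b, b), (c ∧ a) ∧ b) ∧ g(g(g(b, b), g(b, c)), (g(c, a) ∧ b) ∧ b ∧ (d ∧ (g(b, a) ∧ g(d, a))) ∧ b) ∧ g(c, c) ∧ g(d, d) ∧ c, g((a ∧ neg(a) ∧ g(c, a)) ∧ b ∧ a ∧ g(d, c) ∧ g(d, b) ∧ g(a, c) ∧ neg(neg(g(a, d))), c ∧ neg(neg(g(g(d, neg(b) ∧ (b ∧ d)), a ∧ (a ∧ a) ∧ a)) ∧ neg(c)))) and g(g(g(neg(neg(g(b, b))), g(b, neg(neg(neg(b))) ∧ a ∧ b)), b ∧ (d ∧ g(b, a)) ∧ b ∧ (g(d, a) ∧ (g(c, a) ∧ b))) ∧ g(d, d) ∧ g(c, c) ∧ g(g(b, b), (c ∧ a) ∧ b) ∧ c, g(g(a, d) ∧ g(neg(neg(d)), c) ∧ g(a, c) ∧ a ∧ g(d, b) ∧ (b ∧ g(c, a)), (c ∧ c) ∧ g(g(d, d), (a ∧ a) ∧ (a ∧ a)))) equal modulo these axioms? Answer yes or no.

Answer: no — g(c ∧ g(c, c) ∧ g(d, d) ∧ g(g(b, b), a ∧ b ∧ c) ∧ g(g(g(b, b), g(b, c)), b ∧ b ∧ b ∧ d ∧ g(b, a) ∧ g(c, a) ∧ g(d, a)), g(a ∧ b ∧ g(a, c) ∧ g(a, d) ∧ g(c, a) ∧ g(d, b) ∧ g(d, c), c ∧ c ∧ g(g(d, d), a ∧ a ∧ a ∧ a))) vs g(c ∧ g(c, c) ∧ g(d, d) ∧ g(g(b, b), a ∧ b ∧ c) ∧ g(g(g(b, b), g(b, a)), b ∧ b ∧ b ∧ d ∧ g(b, a) ∧ g(c, a) ∧ g(d, a)), g(a ∧ b ∧ g(a, c) ∧ g(a, d) ∧ g(c, a) ∧ g(d, b) ∧ g(d, c), c ∧ c ∧ g(g(d, d), a ∧ a ∧ a ∧ a)))

Derivation:
Left:  g(g(g(b, b), (c ∧ a) ∧ b) ∧ g(g(g(b, b), g(b, c)), (g(c, a) ∧ b) ∧ b ∧ (d ∧ (g(b, a) ∧ g(d, a))) ∧ b) ∧ g(c, c) ∧ g(d, d) ∧ c, g((a ∧ neg(a) ∧ g(c, a)) ∧ b ∧ a ∧ g(d, c) ∧ g(d, b) ∧ g(a, c) ∧ neg(neg(g(a, d))), c ∧ neg(neg(g(g(d, neg(b) ∧ (b ∧ d)), a ∧ (a ∧ a) ∧ a)) ∧ neg(c))))
  Work inside:  g(g(b, b), (c ∧ a) ∧ b) ∧ g(g(g(b, b), g(b, c)), (g(c, a) ∧ b) ∧ b ∧ (d ∧ (g(b, a) ∧ g(d, a))) ∧ b) ∧ g(c, c) ∧ g(d, d) ∧ c
  Combine occurrences:  g(g(b, b), a ∧ b ∧ c) ∧ g(g(g(b, b), g(b, c)), b ∧ b ∧ b ∧ d ∧ g(b, a) ∧ g(c, a) ∧ g(d, a)) ∧ g(c, c) ∧ g(d, d) ∧ c
  Sort arguments:  c ∧ g(c, c) ∧ g(d, d) ∧ g(g(b, b), a ∧ b ∧ c) ∧ g(g(g(b, b), g(b, c)), b ∧ b ∧ b ∧ d ∧ g(b, a) ∧ g(c, a) ∧ g(d, a))
  Rebuild:  g(c ∧ g(c, c) ∧ g(d, d) ∧ g(g(b, b), a ∧ b ∧ c) ∧ g(g(g(b, b), g(b, c)), b ∧ b ∧ b ∧ d ∧ g(b, a) ∧ g(c, a) ∧ g(d, a)), g(a ∧ b ∧ g(a, c) ∧ g(a, d) ∧ g(c, a) ∧ g(d, b) ∧ g(d, c), c ∧ c ∧ g(g(d, d), a ∧ a ∧ a ∧ a)))
Right:  g(g(g(neg(neg(g(b, b))), g(b, neg(neg(neg(b))) ∧ a ∧ b)), b ∧ (d ∧ g(b, a)) ∧ b ∧ (g(d, a) ∧ (g(c, a) ∧ b))) ∧ g(d, d) ∧ g(c, c) ∧ g(g(b, b), (c ∧ a) ∧ b) ∧ c, g(g(a, d) ∧ g(neg(neg(d)), c) ∧ g(a, c) ∧ a ∧ g(d, b) ∧ (b ∧ g(c, a)), (c ∧ c) ∧ g(g(d, d), (a ∧ a) ∧ (a ∧ a))))
  Descend into:  g(g(neg(neg(g(b, b))), g(b, neg(neg(neg(b))) ∧ a ∧ b)), b ∧ (d ∧ g(b, a)) ∧ b ∧ (g(d, a) ∧ (g(c, a) ∧ b))) ∧ g(d, d) ∧ g(c, c) ∧ g(g(b, b), (c ∧ a) ∧ b) ∧ c
  Push neg inside:  distribute neg over ∧ and collapse double neg
  Combine occurrences:  g(g(g(b, b), g(b, a)), b ∧ b ∧ b ∧ d ∧ g(b, a) ∧ g(c, a) ∧ g(d, a)) ∧ g(d, d) ∧ g(c, c) ∧ g(g(b, b), a ∧ b ∧ c) ∧ c
  Sort:  c ∧ g(c, c) ∧ g(d, d) ∧ g(g(b, b), a ∧ b ∧ c) ∧ g(g(g(b, b), g(b, a)), b ∧ b ∧ b ∧ d ∧ g(b, a) ∧ g(c, a) ∧ g(d, a))
  Rebuild:  g(c ∧ g(c, c) ∧ g(d, d) ∧ g(g(b, b), a ∧ b ∧ c) ∧ g(g(g(b, b), g(b, a)), b ∧ b ∧ b ∧ d ∧ g(b, a) ∧ g(c, a) ∧ g(d, a)), g(a ∧ b ∧ g(a, c) ∧ g(a, d) ∧ g(c, a) ∧ g(d, b) ∧ g(d, c), c ∧ c ∧ g(g(d, d), a ∧ a ∧ a ∧ a)))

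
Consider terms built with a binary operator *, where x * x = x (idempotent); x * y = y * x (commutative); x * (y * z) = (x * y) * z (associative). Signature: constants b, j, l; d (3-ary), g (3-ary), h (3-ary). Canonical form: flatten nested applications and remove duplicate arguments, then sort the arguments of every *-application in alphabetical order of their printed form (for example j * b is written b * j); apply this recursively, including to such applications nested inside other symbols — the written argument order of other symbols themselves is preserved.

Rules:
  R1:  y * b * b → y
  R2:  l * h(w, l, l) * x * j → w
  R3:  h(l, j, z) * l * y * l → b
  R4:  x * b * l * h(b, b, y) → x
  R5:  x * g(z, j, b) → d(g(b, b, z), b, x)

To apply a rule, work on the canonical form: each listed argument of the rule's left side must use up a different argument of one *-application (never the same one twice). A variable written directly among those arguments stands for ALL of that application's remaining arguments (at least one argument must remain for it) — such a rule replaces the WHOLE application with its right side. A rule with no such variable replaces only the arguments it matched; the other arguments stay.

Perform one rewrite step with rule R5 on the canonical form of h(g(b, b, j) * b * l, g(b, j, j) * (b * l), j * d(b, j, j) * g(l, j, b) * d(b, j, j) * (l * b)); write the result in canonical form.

Answer: h(b * g(b, b, j) * l, b * g(b, j, j) * l, d(g(b, b, l), b, b * d(b, j, j) * j * l))

Derivation:
Canonical form:  h(b * g(b, b, j) * l, b * g(b, j, j) * l, b * d(b, j, j) * g(l, j, b) * j * l)
Apply R5:  consuming g(l, j, b);  x := b * d(b, j, j) * j * l, z := l
The extension variable absorbs all remaining arguments, so the whole application is rewritten.
Giving:  h(b * g(b, b, j) * l, b * g(b, j, j) * l, d(g(b, b, l), b, b * d(b, j, j) * j * l))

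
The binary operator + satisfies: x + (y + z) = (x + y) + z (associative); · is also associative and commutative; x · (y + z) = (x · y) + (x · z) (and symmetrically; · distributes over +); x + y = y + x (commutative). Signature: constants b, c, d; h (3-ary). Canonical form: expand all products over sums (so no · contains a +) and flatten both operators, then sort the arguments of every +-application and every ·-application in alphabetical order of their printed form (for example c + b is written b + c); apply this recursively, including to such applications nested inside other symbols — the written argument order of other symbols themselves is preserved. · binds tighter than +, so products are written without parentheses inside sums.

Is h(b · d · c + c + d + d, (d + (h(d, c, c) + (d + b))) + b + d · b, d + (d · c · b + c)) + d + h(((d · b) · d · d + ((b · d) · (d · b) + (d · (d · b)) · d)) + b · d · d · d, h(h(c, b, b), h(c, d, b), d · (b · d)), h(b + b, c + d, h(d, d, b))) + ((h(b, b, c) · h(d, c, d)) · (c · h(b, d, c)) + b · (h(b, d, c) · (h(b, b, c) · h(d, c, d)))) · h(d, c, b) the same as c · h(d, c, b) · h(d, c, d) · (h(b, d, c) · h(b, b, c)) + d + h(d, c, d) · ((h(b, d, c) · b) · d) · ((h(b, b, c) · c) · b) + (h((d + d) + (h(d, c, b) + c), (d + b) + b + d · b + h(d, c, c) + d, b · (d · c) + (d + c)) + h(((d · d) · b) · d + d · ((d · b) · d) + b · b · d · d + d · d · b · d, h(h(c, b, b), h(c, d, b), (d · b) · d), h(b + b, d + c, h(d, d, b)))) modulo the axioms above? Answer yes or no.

Answer: no — b · h(b, b, c) · h(b, d, c) · h(d, c, b) · h(d, c, d) + c · h(b, b, c) · h(b, d, c) · h(d, c, b) · h(d, c, d) + d + h(b · b · d · d + b · d · d · d + b · d · d · d + b · d · d · d, h(h(c, b, b), h(c, d, b), b · d · d), h(b + b, c + d, h(d, d, b))) + h(b · c · d + c + d + d, b + b + b · d + d + d + h(d, c, c), b · c · d + c + d) vs b · b · c · d · h(b, b, c) · h(b, d, c) · h(d, c, d) + c · h(b, b, c) · h(b, d, c) · h(d, c, b) · h(d, c, d) + d + h(b · b · d · d + b · d · d · d + b · d · d · d + b · d · d · d, h(h(c, b, b), h(c, d, b), b · d · d), h(b + b, c + d, h(d, d, b))) + h(c + d + d + h(d, c, b), b + b + b · d + d + d + h(d, c, c), b · c · d + c + d)

Derivation:
Left:  h(b · d · c + c + d + d, (d + (h(d, c, c) + (d + b))) + b + d · b, d + (d · c · b + c)) + d + h(((d · b) · d · d + ((b · d) · (d · b) + (d · (d · b)) · d)) + b · d · d · d, h(h(c, b, b), h(c, d, b), d · (b · d)), h(b + b, c + d, h(d, d, b))) + ((h(b, b, c) · h(d, c, d)) · (c · h(b, d, c)) + b · (h(b, d, c) · (h(b, b, c) · h(d, c, d)))) · h(d, c, b)
  Expand products over sums:  h(b · c · d + c + d + d, b + b + b · d + d + d + h(d, c, c), b · c · d + c + d) + d + h(b · b · d · d + b · d · d · d + b · d · d · d + b · d · d · d, h(h(c, b, b), h(c, d, b), b · d · d), h(b + b, c + d, h(d, d, b))) + c · h(b, b, c) · h(b, d, c) · h(d, c, b) · h(d, c, d) + b · h(b, b, c) · h(b, d, c) · h(d, c, b) · h(d, c, d)
  Sort:  b · h(b, b, c) · h(b, d, c) · h(d, c, b) · h(d, c, d) + c · h(b, b, c) · h(b, d, c) · h(d, c, b) · h(d, c, d) + d + h(b · b · d · d + b · d · d · d + b · d · d · d + b · d · d · d, h(h(c, b, b), h(c, d, b), b · d · d), h(b + b, c + d, h(d, d, b))) + h(b · c · d + c + d + d, b + b + b · d + d + d + h(d, c, c), b · c · d + c + d)
Right:  c · h(d, c, b) · h(d, c, d) · (h(b, d, c) · h(b, b, c)) + d + h(d, c, d) · ((h(b, d, c) · b) · d) · ((h(b, b, c) · c) · b) + (h((d + d) + (h(d, c, b) + c), (d + b) + b + d · b + h(d, c, c) + d, b · (d · c) + (d + c)) + h(((d · d) · b) · d + d · ((d · b) · d) + b · b · d · d + d · d · b · d, h(h(c, b, b), h(c, d, b), (d · b) · d), h(b + b, d + c, h(d, d, b))))
  Un-nest:  c · h(b, b, c) · h(b, d, c) · h(d, c, b) · h(d, c, d) + d + b · b · c · d · h(b, b, c) · h(b, d, c) · h(d, c, d) + h(c + d + d + h(d, c, b), b + b + b · d + d + d + h(d, c, c), b · c · d + c + d) + h(b · b · d · d + b · d · d · d + b · d · d · d + b · d · d · d, h(h(c, b, b), h(c, d, b), b · d · d), h(b + b, c + d, h(d, d, b)))
  Sort arguments:  b · b · c · d · h(b, b, c) · h(b, d, c) · h(d, c, d) + c · h(b, b, c) · h(b, d, c) · h(d, c, b) · h(d, c, d) + d + h(b · b · d · d + b · d · d · d + b · d · d · d + b · d · d · d, h(h(c, b, b), h(c, d, b), b · d · d), h(b + b, c + d, h(d, d, b))) + h(c + d + d + h(d, c, b), b + b + b · d + d + d + h(d, c, c), b · c · d + c + d)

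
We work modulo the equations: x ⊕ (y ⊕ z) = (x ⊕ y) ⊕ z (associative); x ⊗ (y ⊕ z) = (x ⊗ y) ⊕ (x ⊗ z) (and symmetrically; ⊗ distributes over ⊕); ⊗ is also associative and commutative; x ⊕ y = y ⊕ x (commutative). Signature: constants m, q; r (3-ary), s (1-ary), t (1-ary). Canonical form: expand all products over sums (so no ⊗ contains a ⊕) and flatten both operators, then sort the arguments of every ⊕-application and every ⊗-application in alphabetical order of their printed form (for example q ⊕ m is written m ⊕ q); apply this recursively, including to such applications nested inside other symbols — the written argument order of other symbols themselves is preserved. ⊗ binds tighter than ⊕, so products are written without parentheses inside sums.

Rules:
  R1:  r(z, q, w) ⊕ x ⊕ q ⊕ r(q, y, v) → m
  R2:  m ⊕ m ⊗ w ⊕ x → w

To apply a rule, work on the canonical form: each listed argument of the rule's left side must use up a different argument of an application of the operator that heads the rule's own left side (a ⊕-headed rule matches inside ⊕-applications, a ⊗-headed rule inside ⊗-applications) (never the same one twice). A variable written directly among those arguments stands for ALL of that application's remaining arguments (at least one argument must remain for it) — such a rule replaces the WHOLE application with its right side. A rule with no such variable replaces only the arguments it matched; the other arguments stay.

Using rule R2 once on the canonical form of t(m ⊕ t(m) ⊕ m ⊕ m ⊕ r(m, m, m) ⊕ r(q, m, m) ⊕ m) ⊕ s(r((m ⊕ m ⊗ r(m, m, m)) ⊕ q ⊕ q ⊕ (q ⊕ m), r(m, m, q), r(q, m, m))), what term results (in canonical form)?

Answer: s(r(r(m, m, m), r(m, m, q), r(q, m, m))) ⊕ t(m ⊕ m ⊕ m ⊕ m ⊕ r(m, m, m) ⊕ r(q, m, m) ⊕ t(m))

Derivation:
Canonical form:  s(r(m ⊕ m ⊕ m ⊗ r(m, m, m) ⊕ q ⊕ q ⊕ q, r(m, m, q), r(q, m, m))) ⊕ t(m ⊕ m ⊕ m ⊕ m ⊕ r(m, m, m) ⊕ r(q, m, m) ⊕ t(m))
Apply R2:  consuming m, m ⊗ r(m, m, m);  w := r(m, m, m), x := m ⊕ q ⊕ q ⊕ q
Every leftover argument binds to the variable; the entire application is replaced.
New term:  s(r(r(m, m, m), r(m, m, q), r(q, m, m))) ⊕ t(m ⊕ m ⊕ m ⊕ m ⊕ r(m, m, m) ⊕ r(q, m, m) ⊕ t(m))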